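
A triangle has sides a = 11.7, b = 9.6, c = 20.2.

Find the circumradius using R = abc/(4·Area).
s = (a+b+c)/2 = 20.75
Area = √(s(s-a)(s-b)(s-c)) = √(20.75·9.05·11.15·0.55) = 33.9353
R = abc/(4·Area) = (11.7·9.6·20.2)/(4·33.9353) = 2268.864/135.7412 = 16.71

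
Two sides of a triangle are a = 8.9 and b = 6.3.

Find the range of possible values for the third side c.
By the triangle inequality: |a - b| < c < a + b
|8.9 - 6.3| < c < 8.9 + 6.3
2.6 < c < 15.2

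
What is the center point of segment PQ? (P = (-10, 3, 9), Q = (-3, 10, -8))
Midpoint = ((-10-3)/2, (3+10)/2, (9-8)/2) = (-6.5, 6.5, 0.5)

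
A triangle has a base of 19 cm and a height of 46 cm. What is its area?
Area = (1/2) * base * height
Area = (1/2) * 19 * 46
Area = 437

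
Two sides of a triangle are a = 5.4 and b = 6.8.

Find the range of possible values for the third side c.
By the triangle inequality: |a - b| < c < a + b
|5.4 - 6.8| < c < 5.4 + 6.8
1.4 < c < 12.2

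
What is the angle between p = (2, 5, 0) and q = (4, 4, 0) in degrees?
p·q = 28, |p|² = 29, |q|² = 32
cos θ = 28/√928 ≈ 0.9191
θ ≈ 23.2°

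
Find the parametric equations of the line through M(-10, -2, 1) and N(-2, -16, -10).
Direction vector d = N - M = (8, -14, -11)
x = -10 + 8t, y = -2 - 14t, z = 1 - 11t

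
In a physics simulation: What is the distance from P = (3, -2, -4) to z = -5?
d = |0(3) + 0(-2) + 1(-4) - (-5)| / √(0² + 0² + 1²) = 1/√1 = 1.0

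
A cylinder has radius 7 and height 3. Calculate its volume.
Volume = pi * r² * h
Volume = pi * 7² * 3
Volume = pi * 49 * 3
Volume = pi * 147
Volume = 461.81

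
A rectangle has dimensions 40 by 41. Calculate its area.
Area = length * width
Area = 40 * 41
Area = 1640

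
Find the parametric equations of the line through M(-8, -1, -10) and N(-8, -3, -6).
Direction vector d = N - M = (0, -2, 4)
x = -8, y = -1 - 2t, z = -10 + 4t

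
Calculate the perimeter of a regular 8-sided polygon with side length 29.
Perimeter = number of sides * side length
Perimeter = 8 * 29
Perimeter = 232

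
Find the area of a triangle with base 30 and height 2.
Area = (1/2) * base * height
Area = (1/2) * 30 * 2
Area = 30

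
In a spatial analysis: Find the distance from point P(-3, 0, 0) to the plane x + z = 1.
d = |1(-3) + 0(0) + 1(0) - (1)| / √(1² + 0² + 1²) = 4/√2 = 2.828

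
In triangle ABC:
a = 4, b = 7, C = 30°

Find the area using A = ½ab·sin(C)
A = ½·4·7·sin(30°) = ½·28·0.500000 = 7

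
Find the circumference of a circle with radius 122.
Circumference = 2 * pi * r
Circumference = 2 * pi * 122
Circumference = 766.55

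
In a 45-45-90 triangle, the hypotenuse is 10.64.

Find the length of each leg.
In a 45-45-90 triangle, hypotenuse = leg·√2  →  leg = hypotenuse/√2
leg = 10.64/√2 = 7.524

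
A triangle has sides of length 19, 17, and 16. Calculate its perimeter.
Perimeter = sum of all sides
Perimeter = 19 + 17 + 16
Perimeter = 52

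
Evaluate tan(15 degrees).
tan(15 degrees) = 0.2679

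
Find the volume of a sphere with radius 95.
Volume = (4/3) * pi * r³
Volume = (4/3) * pi * 95³
Volume = (4/3) * pi * 857375
Volume = 3591364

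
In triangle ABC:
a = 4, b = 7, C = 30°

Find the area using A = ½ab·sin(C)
A = ½·4·7·sin(30°) = ½·28·0.500000 = 7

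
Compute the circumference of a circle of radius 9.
Circumference = 2 * pi * r
Circumference = 2 * pi * 9
Circumference = 56.55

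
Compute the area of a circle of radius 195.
Area = pi * r²
Area = pi * 195²
Area = pi * 38025
Area = 119459.06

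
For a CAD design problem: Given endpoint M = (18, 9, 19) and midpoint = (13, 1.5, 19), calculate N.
N = (2×13 - 18, 2×1.5 - 9, 2×19 - 19) = (8, -6, 19)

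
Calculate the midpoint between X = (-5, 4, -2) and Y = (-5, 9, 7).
Midpoint = ((-5-5)/2, (4+9)/2, (-2+7)/2) = (-5, 6.5, 2.5)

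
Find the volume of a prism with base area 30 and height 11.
Volume = base area * height
Volume = 30 * 11
Volume = 330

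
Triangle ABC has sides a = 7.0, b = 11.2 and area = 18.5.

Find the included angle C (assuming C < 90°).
Area = ½ab·sin(C)  →  sin(C) = 2·Area/(ab)
sin(C) = 2·18.5/(7.0·11.2) = 0.471939
C = arcsin(0.471939) = 28.16°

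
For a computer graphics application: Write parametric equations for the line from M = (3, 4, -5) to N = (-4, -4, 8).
Direction vector d = N - M = (-7, -8, 13)
x = 3 - 7t, y = 4 - 8t, z = -5 + 13t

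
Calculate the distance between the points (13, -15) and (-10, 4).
Using the distance formula: d = sqrt((x₂-x₁)² + (y₂-y₁)²)
dx = (-10) - 13 = -23
dy = 4 - (-15) = 19
d = sqrt((-23)² + 19²) = sqrt(529 + 361) = sqrt(890) = 29.83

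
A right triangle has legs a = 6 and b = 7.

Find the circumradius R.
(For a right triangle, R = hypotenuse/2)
Hypotenuse c = √(6² + 7²) = √85 = 9.21954
R = c/2 = 4.61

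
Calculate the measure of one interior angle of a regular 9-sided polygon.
Interior angle of a regular n-gon = (n-2)*180/n
Interior angle = (9-2)*180/9
Interior angle = 7*180/9
Interior angle = 1260/9
Interior angle = 140 degrees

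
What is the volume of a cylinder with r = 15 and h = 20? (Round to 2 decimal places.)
Volume = pi * r² * h
Volume = pi * 15² * 20
Volume = pi * 225 * 20
Volume = pi * 4500
Volume = 14137.17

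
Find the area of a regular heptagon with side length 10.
For a regular 7-gon with side length s = 10:
Apothem a = s / (2*tan(pi/7)) = 10 / (2*tan(pi/7)) ≈ 10.3826
Perimeter P = 7 * 10 = 70
Area = (1/2) * P * a = (1/2) * 70 * 10.3826 = 363.39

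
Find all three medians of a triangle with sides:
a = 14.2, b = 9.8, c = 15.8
Using m_x = ½√(2y² + 2z² - x²):
m_a = ½√(2·9.8² + 2·15.8² - 14.2²) = ½√489.72 = 11.06
m_b = ½√(2·14.2² + 2·15.8² - 9.8²) = ½√806.52 = 14.2
m_c = ½√(2·14.2² + 2·9.8² - 15.8²) = ½√345.72 = 9.297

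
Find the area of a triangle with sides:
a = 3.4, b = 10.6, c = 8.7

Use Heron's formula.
s = (a+b+c)/2 = (3.4+10.6+8.7)/2 = 11.35
A = √(s(s-a)(s-b)(s-c)) = √(11.35·7.95·0.75·2.65)
A = √179.337 = 13.39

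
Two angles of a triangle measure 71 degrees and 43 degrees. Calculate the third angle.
Sum of angles in a triangle = 180 degrees
Third angle = 180 - 71 - 43
Third angle = 66 degrees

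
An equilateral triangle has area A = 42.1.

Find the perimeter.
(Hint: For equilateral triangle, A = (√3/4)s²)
A = (√3/4)s²  →  s² = 4A/√3 = 4·42.1/√3 = 97.2258
s = 9.86031
Perimeter = 3s = 29.58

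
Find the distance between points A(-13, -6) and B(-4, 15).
Using the distance formula: d = sqrt((x₂-x₁)² + (y₂-y₁)²)
dx = (-4) - (-13) = 9
dy = 15 - (-6) = 21
d = sqrt(9² + 21²) = sqrt(81 + 441) = sqrt(522) = 22.85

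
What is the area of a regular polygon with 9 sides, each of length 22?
For a regular 9-gon with side length s = 22:
Apothem a = s / (2*tan(pi/9)) = 22 / (2*tan(pi/9)) ≈ 30.22225
Perimeter P = 9 * 22 = 198
Area = (1/2) * P * a = (1/2) * 198 * 30.22225 = 2992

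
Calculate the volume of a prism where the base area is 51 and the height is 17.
Volume = base area * height
Volume = 51 * 17
Volume = 867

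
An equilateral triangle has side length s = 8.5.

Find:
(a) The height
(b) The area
(a) Height h = s·√3/2 = 8.5·√3/2 = 7.361
(b) Area = (√3/4)·s² = (√3/4)·8.5² = (√3/4)·72.25 = 31.29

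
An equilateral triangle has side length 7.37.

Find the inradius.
For an equilateral triangle, r = s/(2√3) where s is the side.
r = 7.37/(2√3) = 7.37/3.464102 = 2.128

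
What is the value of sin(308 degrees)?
sin(308 degrees) = -0.788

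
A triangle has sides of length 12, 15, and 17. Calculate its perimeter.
Perimeter = sum of all sides
Perimeter = 12 + 15 + 17
Perimeter = 44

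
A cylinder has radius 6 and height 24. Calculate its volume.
Volume = pi * r² * h
Volume = pi * 6² * 24
Volume = pi * 36 * 24
Volume = pi * 864
Volume = 2714.34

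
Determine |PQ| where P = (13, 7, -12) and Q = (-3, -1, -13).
d = √[(-16)² + (-8)² + (-1)²] = √321 = 17.92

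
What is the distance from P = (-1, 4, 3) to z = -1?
d = |0(-1) + 0(4) + 1(3) - (-1)| / √(0² + 0² + 1²) = 4/√1 = 4.0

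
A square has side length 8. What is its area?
Area = s²
Area = 8²
Area = 64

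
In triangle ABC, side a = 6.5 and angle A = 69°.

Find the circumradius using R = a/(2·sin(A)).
R = a/(2·sin(A)) = 6.5/(2·sin(69°))
R = 6.5/(2·0.933580) = 6.5/1.867161 = 3.481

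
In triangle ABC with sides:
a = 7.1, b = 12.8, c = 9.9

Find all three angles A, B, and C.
By the law of cosines:
cos(A) = (b² + c² - a²)/(2bc) = 0.834280  →  A = 33.46°
cos(B) = (a² + c² - b²)/(2ac) = -0.109688  →  B = 96.3°
cos(C) = (a² + b² - c²)/(2ab) = 0.639525  →  C = 50.24°
Check: A + B + C = 180.0° ✓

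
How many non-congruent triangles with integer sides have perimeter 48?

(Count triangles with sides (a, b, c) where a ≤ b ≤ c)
With a ≤ b ≤ c and a + b + c = 48, the triangle inequality a + b > c gives c < 48/2, so c ≤ 23.
Iterate a from 1 to ⌊p/3⌋ = 16; for each a, b ranges from a to ⌊(p−a)/2⌋ with c = p − a − b, keeping only c ≥ b.
Triples: (2, 23, 23), (3, 22, 23), (4, 21, 23), …
Count = 48 triangles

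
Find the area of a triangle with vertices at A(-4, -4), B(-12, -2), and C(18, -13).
Using the coordinate formula: Area = (1/2)|x₁(y₂-y₃) + x₂(y₃-y₁) + x₃(y₁-y₂)|
Area = (1/2)|(-4)((-2)-(-13)) + (-12)((-13)-(-4)) + 18((-4)-(-2))|
Area = (1/2)|(-4)*11 + (-12)*(-9) + 18*(-2)|
Area = (1/2)|(-44) + 108 + (-36)|
Area = (1/2)*28 = 14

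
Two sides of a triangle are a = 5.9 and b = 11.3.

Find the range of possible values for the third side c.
By the triangle inequality: |a - b| < c < a + b
|5.9 - 11.3| < c < 5.9 + 11.3
5.4 < c < 17.2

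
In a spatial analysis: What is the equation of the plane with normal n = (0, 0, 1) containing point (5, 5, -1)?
d = n·P = (0)(5) + (0)(5) + (1)(-1) = -1
Plane: z = -1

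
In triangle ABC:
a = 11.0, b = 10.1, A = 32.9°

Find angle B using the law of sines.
sin(B)/b = sin(A)/a
sin(B) = b·sin(A)/a = 10.1·sin(32.9°)/11.0 = 0.498733
B = arcsin(0.498733) = 29.92°  (b ≤ a, so B ≤ A and the acute solution is unique)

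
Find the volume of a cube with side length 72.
Volume = s³
Volume = 72³
Volume = 373248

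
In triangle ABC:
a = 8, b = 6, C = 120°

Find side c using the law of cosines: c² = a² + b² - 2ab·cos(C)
c² = 8² + 6² - 2·8·6·cos(120°)
c² = 64 + 36 - 96·-0.5000 = 148
c = √148 = 12.17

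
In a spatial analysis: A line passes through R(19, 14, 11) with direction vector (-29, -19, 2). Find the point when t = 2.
P(2) = (19 + (-29)(2), 14 + (-19)(2), 11 + 2(2)) = (-39, -24, 15)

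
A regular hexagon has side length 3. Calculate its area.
For a regular 6-gon with side length s = 3:
Apothem a = s / (2*tan(pi/6)) = 3 / (2*tan(pi/6)) ≈ 2.5981
Perimeter P = 6 * 3 = 18
Area = (1/2) * P * a = (1/2) * 18 * 2.5981 = 23.38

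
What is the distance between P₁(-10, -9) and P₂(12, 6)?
Using the distance formula: d = sqrt((x₂-x₁)² + (y₂-y₁)²)
dx = 12 - (-10) = 22
dy = 6 - (-9) = 15
d = sqrt(22² + 15²) = sqrt(484 + 225) = sqrt(709) = 26.63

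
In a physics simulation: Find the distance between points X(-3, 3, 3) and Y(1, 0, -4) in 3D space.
d = √[(4)² + (-3)² + (-7)²] = √74 = 8.602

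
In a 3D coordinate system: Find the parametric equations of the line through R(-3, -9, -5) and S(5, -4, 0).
Direction vector d = S - R = (8, 5, 5)
x = -3 + 8t, y = -9 + 5t, z = -5 + 5t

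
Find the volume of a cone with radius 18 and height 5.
Volume = (1/3) * pi * r² * h
Volume = (1/3) * pi * 18² * 5
Volume = (1/3) * pi * 324 * 5
Volume = (1/3) * pi * 1620
Volume = 1696.46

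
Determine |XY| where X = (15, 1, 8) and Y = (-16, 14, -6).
d = √[(-31)² + (13)² + (-14)²] = √1326 = 36.41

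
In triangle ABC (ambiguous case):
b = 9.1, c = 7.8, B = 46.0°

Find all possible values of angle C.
sin(C)/c = sin(B)/b  →  sin(C) = c·sin(B)/b = 7.8·sin(46.0°)/9.1 = 0.616577
C₁ = arcsin(0.616577) = 38.07°,  C₂ = 180° - C₁ = 141.93°
Check C₂: A = 180° - 46.0° - 141.93° = -7.93° ≤ 0, rejected
C = 38.07° (one solution)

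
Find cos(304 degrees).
cos(304 degrees) = 0.5592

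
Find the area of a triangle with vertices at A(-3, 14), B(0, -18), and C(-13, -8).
Using the coordinate formula: Area = (1/2)|x₁(y₂-y₃) + x₂(y₃-y₁) + x₃(y₁-y₂)|
Area = (1/2)|(-3)((-18)-(-8)) + 0((-8)-14) + (-13)(14-(-18))|
Area = (1/2)|(-3)*(-10) + 0*(-22) + (-13)*32|
Area = (1/2)|30 + 0 + (-416)|
Area = (1/2)*386 = 193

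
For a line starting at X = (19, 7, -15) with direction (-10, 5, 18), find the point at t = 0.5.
P(0.5) = (19 + (-10)(0.5), 7 + 5(0.5), -15 + 18(0.5)) = (14, 9.5, -6)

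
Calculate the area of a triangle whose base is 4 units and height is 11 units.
Area = (1/2) * base * height
Area = (1/2) * 4 * 11
Area = 22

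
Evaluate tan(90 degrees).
tan(90 degrees) = undefined
Decimal approximation: undefined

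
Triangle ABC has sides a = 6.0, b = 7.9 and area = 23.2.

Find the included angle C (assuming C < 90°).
Area = ½ab·sin(C)  →  sin(C) = 2·Area/(ab)
sin(C) = 2·23.2/(6.0·7.9) = 0.978903
C = arcsin(0.978903) = 78.21°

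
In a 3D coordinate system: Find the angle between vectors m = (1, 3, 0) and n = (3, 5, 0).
m·n = 18, |m|² = 10, |n|² = 34
cos θ = 18/√340 ≈ 0.9762
θ ≈ 12.53°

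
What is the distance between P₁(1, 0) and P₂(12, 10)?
Using the distance formula: d = sqrt((x₂-x₁)² + (y₂-y₁)²)
dx = 12 - 1 = 11
dy = 10 - 0 = 10
d = sqrt(11² + 10²) = sqrt(121 + 100) = sqrt(221) = 14.87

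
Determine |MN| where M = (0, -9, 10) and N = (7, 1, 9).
d = √[(7)² + (10)² + (-1)²] = √150 = 12.25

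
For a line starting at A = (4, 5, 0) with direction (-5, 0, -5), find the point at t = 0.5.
P(0.5) = (4 + (-5)(0.5), 5 + 0(0.5), 0 + (-5)(0.5)) = (1.5, 5, -2.5)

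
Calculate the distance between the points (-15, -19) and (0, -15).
Using the distance formula: d = sqrt((x₂-x₁)² + (y₂-y₁)²)
dx = 0 - (-15) = 15
dy = (-15) - (-19) = 4
d = sqrt(15² + 4²) = sqrt(225 + 16) = sqrt(241) = 15.52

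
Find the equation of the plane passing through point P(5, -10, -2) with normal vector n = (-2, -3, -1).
d = n·P = (-2)(5) + (-3)(-10) + (-1)(-2) = 22
Plane: -2x - 3y - z = 22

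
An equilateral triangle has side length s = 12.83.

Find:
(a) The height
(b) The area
(a) Height h = s·√3/2 = 12.83·√3/2 = 11.11
(b) Area = (√3/4)·s² = (√3/4)·12.83² = (√3/4)·164.609 = 71.28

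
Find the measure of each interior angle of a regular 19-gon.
Interior angle of a regular n-gon = (n-2)*180/n
Interior angle = (19-2)*180/19
Interior angle = 17*180/19
Interior angle = 3060/19
Interior angle = 161.05 degrees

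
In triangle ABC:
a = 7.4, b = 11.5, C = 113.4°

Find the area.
Using A = ½ab·sin(C):
A = ½·7.4·11.5·sin(113.4°) = ½·85.1·0.917755 = 39.05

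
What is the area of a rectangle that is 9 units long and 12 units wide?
Area = length * width
Area = 9 * 12
Area = 108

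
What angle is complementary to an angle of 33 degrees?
Complementary angles sum to 90 degrees.
Other angle = 90 - 33
Other angle = 57 degrees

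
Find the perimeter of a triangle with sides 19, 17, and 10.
Perimeter = sum of all sides
Perimeter = 19 + 17 + 10
Perimeter = 46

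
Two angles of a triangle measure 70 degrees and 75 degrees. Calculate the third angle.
Sum of angles in a triangle = 180 degrees
Third angle = 180 - 70 - 75
Third angle = 35 degrees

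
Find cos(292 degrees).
cos(292 degrees) = 0.3746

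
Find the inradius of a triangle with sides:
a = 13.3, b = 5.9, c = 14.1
s = (a+b+c)/2 = (13.3+5.9+14.1)/2 = 16.65
Area = √(s(s-a)(s-b)(s-c)) = √(16.65·3.35·10.75·2.55) = 39.1024
r = Area/s = 39.1024/16.65 = 2.348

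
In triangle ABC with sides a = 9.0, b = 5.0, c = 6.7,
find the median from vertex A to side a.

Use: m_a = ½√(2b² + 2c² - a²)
m_a = ½√(2·5.0² + 2·6.7² - 9.0²)
m_a = ½√(50 + 89.78 - 81) = ½√58.78 = 3.833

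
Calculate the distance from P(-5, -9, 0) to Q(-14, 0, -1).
d = √[(-9)² + (9)² + (-1)²] = √163 = 12.77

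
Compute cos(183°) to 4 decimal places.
cos(183 degrees) = -0.9986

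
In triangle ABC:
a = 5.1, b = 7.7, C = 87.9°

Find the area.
Using A = ½ab·sin(C):
A = ½·5.1·7.7·sin(87.9°) = ½·39.27·0.999328 = 19.62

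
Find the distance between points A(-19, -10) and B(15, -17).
Using the distance formula: d = sqrt((x₂-x₁)² + (y₂-y₁)²)
dx = 15 - (-19) = 34
dy = (-17) - (-10) = -7
d = sqrt(34² + (-7)²) = sqrt(1156 + 49) = sqrt(1205) = 34.71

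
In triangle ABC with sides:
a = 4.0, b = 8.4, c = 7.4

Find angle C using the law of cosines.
cos(C) = (a² + b² - c²)/(2ab)
cos(C) = (4.0² + 8.4² - 7.4²)/(2·4.0·8.4) = 31.8/67.2 = 0.473214
C = arccos(0.473214) = 61.76°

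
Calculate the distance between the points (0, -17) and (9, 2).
Using the distance formula: d = sqrt((x₂-x₁)² + (y₂-y₁)²)
dx = 9 - 0 = 9
dy = 2 - (-17) = 19
d = sqrt(9² + 19²) = sqrt(81 + 361) = sqrt(442) = 21.02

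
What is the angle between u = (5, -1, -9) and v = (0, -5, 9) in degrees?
u·v = -76, |u|² = 107, |v|² = 106
cos θ = -76/√11342 ≈ -0.7136
θ ≈ 135.5°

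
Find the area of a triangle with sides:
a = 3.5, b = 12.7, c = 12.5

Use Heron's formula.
s = (a+b+c)/2 = (3.5+12.7+12.5)/2 = 14.35
A = √(s(s-a)(s-b)(s-c)) = √(14.35·10.85·1.65·1.85)
A = √475.267 = 21.8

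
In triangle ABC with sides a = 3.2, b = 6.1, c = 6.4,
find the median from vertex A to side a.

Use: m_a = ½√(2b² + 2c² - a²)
m_a = ½√(2·6.1² + 2·6.4² - 3.2²)
m_a = ½√(74.42 + 81.92 - 10.24) = ½√146.1 = 6.044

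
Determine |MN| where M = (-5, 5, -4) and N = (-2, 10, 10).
d = √[(3)² + (5)² + (14)²] = √230 = 15.17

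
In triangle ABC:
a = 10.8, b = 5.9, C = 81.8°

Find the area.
Using A = ½ab·sin(C):
A = ½·10.8·5.9·sin(81.8°) = ½·63.72·0.989776 = 31.53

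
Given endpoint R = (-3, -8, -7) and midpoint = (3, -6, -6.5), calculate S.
S = (2×3 - (-3), 2×(-6) - (-8), 2×(-6.5) - (-7)) = (9, -4, -6)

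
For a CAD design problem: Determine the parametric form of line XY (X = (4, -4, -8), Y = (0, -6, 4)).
Direction vector d = Y - X = (-4, -2, 12)
x = 4 - 4t, y = -4 - 2t, z = -8 + 12t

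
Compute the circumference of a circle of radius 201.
Circumference = 2 * pi * r
Circumference = 2 * pi * 201
Circumference = 1262.92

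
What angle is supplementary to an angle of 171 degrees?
Supplementary angles sum to 180 degrees.
Other angle = 180 - 171
Other angle = 9 degrees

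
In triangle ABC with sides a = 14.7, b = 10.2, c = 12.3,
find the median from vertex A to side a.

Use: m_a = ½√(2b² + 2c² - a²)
m_a = ½√(2·10.2² + 2·12.3² - 14.7²)
m_a = ½√(208.08 + 302.58 - 216.09) = ½√294.57 = 8.582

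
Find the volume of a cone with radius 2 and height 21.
Volume = (1/3) * pi * r² * h
Volume = (1/3) * pi * 2² * 21
Volume = (1/3) * pi * 4 * 21
Volume = (1/3) * pi * 84
Volume = 87.96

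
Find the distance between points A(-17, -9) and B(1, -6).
Using the distance formula: d = sqrt((x₂-x₁)² + (y₂-y₁)²)
dx = 1 - (-17) = 18
dy = (-6) - (-9) = 3
d = sqrt(18² + 3²) = sqrt(324 + 9) = sqrt(333) = 18.25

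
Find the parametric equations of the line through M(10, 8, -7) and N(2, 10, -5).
Direction vector d = N - M = (-8, 2, 2)
x = 10 - 8t, y = 8 + 2t, z = -7 + 2t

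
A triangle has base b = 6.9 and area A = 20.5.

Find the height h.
A = ½bh  →  h = 2A/b
h = 2·20.5/6.9 = 5.942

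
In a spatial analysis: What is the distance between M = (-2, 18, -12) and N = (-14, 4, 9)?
d = √[(-12)² + (-14)² + (21)²] = √781 = 27.95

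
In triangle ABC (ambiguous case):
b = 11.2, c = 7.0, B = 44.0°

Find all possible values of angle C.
sin(C)/c = sin(B)/b  →  sin(C) = c·sin(B)/b = 7.0·sin(44.0°)/11.2 = 0.434161
C₁ = arcsin(0.434161) = 25.73°,  C₂ = 180° - C₁ = 154.27°
Check C₂: A = 180° - 44.0° - 154.27° = -18.27° ≤ 0, rejected
C = 25.73° (one solution)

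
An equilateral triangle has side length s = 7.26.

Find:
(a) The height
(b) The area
(a) Height h = s·√3/2 = 7.26·√3/2 = 6.287
(b) Area = (√3/4)·s² = (√3/4)·7.26² = (√3/4)·52.7076 = 22.82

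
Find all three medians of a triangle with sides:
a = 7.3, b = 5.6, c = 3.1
Using m_x = ½√(2y² + 2z² - x²):
m_a = ½√(2·5.6² + 2·3.1² - 7.3²) = ½√28.65 = 2.676
m_b = ½√(2·7.3² + 2·3.1² - 5.6²) = ½√94.44 = 4.859
m_c = ½√(2·7.3² + 2·5.6² - 3.1²) = ½√159.69 = 6.318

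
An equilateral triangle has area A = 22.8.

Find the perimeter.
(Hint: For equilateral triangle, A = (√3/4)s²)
A = (√3/4)s²  →  s² = 4A/√3 = 4·22.8/√3 = 52.6543
s = 7.25633
Perimeter = 3s = 21.77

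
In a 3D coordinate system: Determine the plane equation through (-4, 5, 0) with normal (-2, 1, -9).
d = n·P = (-2)(-4) + (1)(5) + (-9)(0) = 13
Plane: -2x + y - 9z = 13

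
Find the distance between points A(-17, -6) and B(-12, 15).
Using the distance formula: d = sqrt((x₂-x₁)² + (y₂-y₁)²)
dx = (-12) - (-17) = 5
dy = 15 - (-6) = 21
d = sqrt(5² + 21²) = sqrt(25 + 441) = sqrt(466) = 21.59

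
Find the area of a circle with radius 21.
Area = pi * r²
Area = pi * 21²
Area = pi * 441
Area = 1385.44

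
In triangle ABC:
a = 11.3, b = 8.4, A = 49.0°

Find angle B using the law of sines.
sin(B)/b = sin(A)/a
sin(B) = b·sin(A)/a = 8.4·sin(49.0°)/11.3 = 0.561023
B = arcsin(0.561023) = 34.13°  (b ≤ a, so B ≤ A and the acute solution is unique)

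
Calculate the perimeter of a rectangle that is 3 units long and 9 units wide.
Perimeter = 2 * (length + width)
Perimeter = 2 * (3 + 9)
Perimeter = 2 * 12
Perimeter = 24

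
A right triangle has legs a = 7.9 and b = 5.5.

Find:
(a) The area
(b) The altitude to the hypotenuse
(a) Area = ½ab = ½·7.9·5.5 = 21.725
(b) Hypotenuse c = √(7.9² + 5.5²) = √92.66 = 9.62601
    Area = ½·c·h_c  →  h_c = 2·Area/c = 2·21.725/9.62601 = 4.514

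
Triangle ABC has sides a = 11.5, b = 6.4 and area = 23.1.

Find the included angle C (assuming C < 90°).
Area = ½ab·sin(C)  →  sin(C) = 2·Area/(ab)
sin(C) = 2·23.1/(11.5·6.4) = 0.627717
C = arcsin(0.627717) = 38.88°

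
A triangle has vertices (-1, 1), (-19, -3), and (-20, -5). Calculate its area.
Using the coordinate formula: Area = (1/2)|x₁(y₂-y₃) + x₂(y₃-y₁) + x₃(y₁-y₂)|
Area = (1/2)|(-1)((-3)-(-5)) + (-19)((-5)-1) + (-20)(1-(-3))|
Area = (1/2)|(-1)*2 + (-19)*(-6) + (-20)*4|
Area = (1/2)|(-2) + 114 + (-80)|
Area = (1/2)*32 = 16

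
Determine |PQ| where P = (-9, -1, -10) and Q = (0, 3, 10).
d = √[(9)² + (4)² + (20)²] = √497 = 22.29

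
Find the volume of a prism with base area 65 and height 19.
Volume = base area * height
Volume = 65 * 19
Volume = 1235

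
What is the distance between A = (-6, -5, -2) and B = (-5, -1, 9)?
d = √[(1)² + (4)² + (11)²] = √138 = 11.75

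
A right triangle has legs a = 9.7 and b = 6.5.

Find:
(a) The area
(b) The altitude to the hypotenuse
(a) Area = ½ab = ½·9.7·6.5 = 31.525
(b) Hypotenuse c = √(9.7² + 6.5²) = √136.34 = 11.6765
    Area = ½·c·h_c  →  h_c = 2·Area/c = 2·31.525/11.6765 = 5.4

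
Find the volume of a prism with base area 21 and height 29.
Volume = base area * height
Volume = 21 * 29
Volume = 609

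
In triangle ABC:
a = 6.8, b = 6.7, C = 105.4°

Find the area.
Using A = ½ab·sin(C):
A = ½·6.8·6.7·sin(105.4°) = ½·45.56·0.964095 = 21.96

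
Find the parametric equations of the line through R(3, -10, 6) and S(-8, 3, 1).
Direction vector d = S - R = (-11, 13, -5)
x = 3 - 11t, y = -10 + 13t, z = 6 - 5t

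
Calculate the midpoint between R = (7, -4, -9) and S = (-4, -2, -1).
Midpoint = ((7-4)/2, (-4-2)/2, (-9-1)/2) = (1.5, -3, -5)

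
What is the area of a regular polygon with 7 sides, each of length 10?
For a regular 7-gon with side length s = 10:
Apothem a = s / (2*tan(pi/7)) = 10 / (2*tan(pi/7)) ≈ 10.3826
Perimeter P = 7 * 10 = 70
Area = (1/2) * P * a = (1/2) * 70 * 10.3826 = 363.39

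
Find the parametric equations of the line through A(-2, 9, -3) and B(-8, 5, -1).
Direction vector d = B - A = (-6, -4, 2)
x = -2 - 6t, y = 9 - 4t, z = -3 + 2t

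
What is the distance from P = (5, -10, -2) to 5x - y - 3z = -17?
d = |5(5) + (-1)(-10) + (-3)(-2) - (-17)| / √(5² + (-1)² + (-3)²) = 58/√35 = 9.804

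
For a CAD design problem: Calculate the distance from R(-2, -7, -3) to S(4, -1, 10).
d = √[(6)² + (6)² + (13)²] = √241 = 15.52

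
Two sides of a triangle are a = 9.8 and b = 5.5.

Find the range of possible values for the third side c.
By the triangle inequality: |a - b| < c < a + b
|9.8 - 5.5| < c < 9.8 + 5.5
4.3 < c < 15.3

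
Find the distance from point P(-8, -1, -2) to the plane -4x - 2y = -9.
d = |(-4)(-8) + (-2)(-1) + 0(-2) - (-9)| / √((-4)² + (-2)² + 0²) = 43/√20 = 9.615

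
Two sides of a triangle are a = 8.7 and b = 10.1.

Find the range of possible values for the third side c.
By the triangle inequality: |a - b| < c < a + b
|8.7 - 10.1| < c < 8.7 + 10.1
1.4 < c < 18.8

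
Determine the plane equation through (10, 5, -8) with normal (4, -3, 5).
d = n·P = (4)(10) + (-3)(5) + (5)(-8) = -15
Plane: 4x - 3y + 5z = -15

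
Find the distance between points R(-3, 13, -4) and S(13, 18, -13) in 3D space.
d = √[(16)² + (5)² + (-9)²] = √362 = 19.03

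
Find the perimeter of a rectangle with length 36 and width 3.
Perimeter = 2 * (length + width)
Perimeter = 2 * (36 + 3)
Perimeter = 2 * 39
Perimeter = 78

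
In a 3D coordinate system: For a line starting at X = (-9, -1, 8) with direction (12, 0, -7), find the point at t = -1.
P(-1) = (-9 + 12(-1), -1 + 0(-1), 8 + (-7)(-1)) = (-21, -1, 15)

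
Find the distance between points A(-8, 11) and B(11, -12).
Using the distance formula: d = sqrt((x₂-x₁)² + (y₂-y₁)²)
dx = 11 - (-8) = 19
dy = (-12) - 11 = -23
d = sqrt(19² + (-23)²) = sqrt(361 + 529) = sqrt(890) = 29.83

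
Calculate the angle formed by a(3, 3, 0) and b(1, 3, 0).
a·b = 12, |a|² = 18, |b|² = 10
cos θ = 12/√180 ≈ 0.8944
θ ≈ 26.57°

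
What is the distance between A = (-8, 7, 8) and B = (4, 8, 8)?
d = √[(12)² + (1)² + (0)²] = √145 = 12.04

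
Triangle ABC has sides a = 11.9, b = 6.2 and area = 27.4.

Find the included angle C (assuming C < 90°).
Area = ½ab·sin(C)  →  sin(C) = 2·Area/(ab)
sin(C) = 2·27.4/(11.9·6.2) = 0.742749
C = arcsin(0.742749) = 47.97°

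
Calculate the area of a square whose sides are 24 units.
Area = s²
Area = 24²
Area = 576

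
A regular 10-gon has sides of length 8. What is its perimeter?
Perimeter = number of sides * side length
Perimeter = 10 * 8
Perimeter = 80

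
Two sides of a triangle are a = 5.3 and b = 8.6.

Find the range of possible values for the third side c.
By the triangle inequality: |a - b| < c < a + b
|5.3 - 8.6| < c < 5.3 + 8.6
3.3 < c < 13.9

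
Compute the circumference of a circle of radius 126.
Circumference = 2 * pi * r
Circumference = 2 * pi * 126
Circumference = 791.68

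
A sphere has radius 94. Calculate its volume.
Volume = (4/3) * pi * r³
Volume = (4/3) * pi * 94³
Volume = (4/3) * pi * 830584
Volume = 3479142.12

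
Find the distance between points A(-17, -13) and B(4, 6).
Using the distance formula: d = sqrt((x₂-x₁)² + (y₂-y₁)²)
dx = 4 - (-17) = 21
dy = 6 - (-13) = 19
d = sqrt(21² + 19²) = sqrt(441 + 361) = sqrt(802) = 28.32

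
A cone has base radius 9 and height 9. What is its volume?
Volume = (1/3) * pi * r² * h
Volume = (1/3) * pi * 9² * 9
Volume = (1/3) * pi * 81 * 9
Volume = (1/3) * pi * 729
Volume = 763.41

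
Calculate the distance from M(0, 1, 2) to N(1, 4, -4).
d = √[(1)² + (3)² + (-6)²] = √46 = 6.782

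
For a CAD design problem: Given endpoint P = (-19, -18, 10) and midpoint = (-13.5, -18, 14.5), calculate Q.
Q = (2×(-13.5) - (-19), 2×(-18) - (-18), 2×14.5 - 10) = (-8, -18, 19)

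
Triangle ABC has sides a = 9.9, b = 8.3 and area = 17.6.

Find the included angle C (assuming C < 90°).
Area = ½ab·sin(C)  →  sin(C) = 2·Area/(ab)
sin(C) = 2·17.6/(9.9·8.3) = 0.428380
C = arcsin(0.428380) = 25.36°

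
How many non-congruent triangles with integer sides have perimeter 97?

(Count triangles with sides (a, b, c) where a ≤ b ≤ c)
With a ≤ b ≤ c and a + b + c = 97, the triangle inequality a + b > c gives c < 97/2, so c ≤ 48.
Iterate a from 1 to ⌊p/3⌋ = 32; for each a, b ranges from a to ⌊(p−a)/2⌋ with c = p − a − b, keeping only c ≥ b.
Triples: (1, 48, 48), (2, 47, 48), (3, 46, 48), …
Count = 208 triangles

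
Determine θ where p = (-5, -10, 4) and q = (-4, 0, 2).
p·q = 28, |p|² = 141, |q|² = 20
cos θ = 28/√2820 ≈ 0.5273
θ ≈ 58.18°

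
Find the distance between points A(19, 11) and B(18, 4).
Using the distance formula: d = sqrt((x₂-x₁)² + (y₂-y₁)²)
dx = 18 - 19 = -1
dy = 4 - 11 = -7
d = sqrt((-1)² + (-7)²) = sqrt(1 + 49) = sqrt(50) = 7.07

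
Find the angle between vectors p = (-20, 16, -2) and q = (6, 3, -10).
p·q = -52, |p|² = 660, |q|² = 145
cos θ = -52/√95700 ≈ -0.1681
θ ≈ 99.68°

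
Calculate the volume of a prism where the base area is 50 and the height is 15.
Volume = base area * height
Volume = 50 * 15
Volume = 750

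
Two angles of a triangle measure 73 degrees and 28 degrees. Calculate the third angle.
Sum of angles in a triangle = 180 degrees
Third angle = 180 - 73 - 28
Third angle = 79 degrees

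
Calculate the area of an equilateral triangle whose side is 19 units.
Area = (sqrt(3)/4) * s²
Area = (sqrt(3)/4) * 19²
Area = (sqrt(3)/4) * 361
Area = 156.32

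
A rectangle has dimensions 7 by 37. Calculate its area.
Area = length * width
Area = 7 * 37
Area = 259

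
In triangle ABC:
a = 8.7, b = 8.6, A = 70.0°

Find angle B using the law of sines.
sin(B)/b = sin(A)/a
sin(B) = b·sin(A)/a = 8.6·sin(70.0°)/8.7 = 0.928892
B = arcsin(0.928892) = 68.26°  (b ≤ a, so B ≤ A and the acute solution is unique)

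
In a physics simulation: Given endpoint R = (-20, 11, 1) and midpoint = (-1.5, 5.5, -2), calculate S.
S = (2×(-1.5) - (-20), 2×5.5 - 11, 2×(-2) - 1) = (17, 0, -5)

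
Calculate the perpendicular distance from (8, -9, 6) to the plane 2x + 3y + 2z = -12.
d = |2(8) + 3(-9) + 2(6) - (-12)| / √(2² + 3² + 2²) = 13/√17 = 3.153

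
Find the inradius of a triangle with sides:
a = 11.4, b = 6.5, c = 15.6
s = (a+b+c)/2 = (11.4+6.5+15.6)/2 = 16.75
Area = √(s(s-a)(s-b)(s-c)) = √(16.75·5.35·10.25·1.15) = 32.5009
r = Area/s = 32.5009/16.75 = 1.94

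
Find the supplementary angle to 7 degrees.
Supplementary angles sum to 180 degrees.
Other angle = 180 - 7
Other angle = 173 degrees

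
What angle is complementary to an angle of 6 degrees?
Complementary angles sum to 90 degrees.
Other angle = 90 - 6
Other angle = 84 degrees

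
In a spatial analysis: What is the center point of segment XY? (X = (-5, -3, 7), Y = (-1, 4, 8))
Midpoint = ((-5-1)/2, (-3+4)/2, (7+8)/2) = (-3, 0.5, 7.5)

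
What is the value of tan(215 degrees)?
tan(215 degrees) = 0.7002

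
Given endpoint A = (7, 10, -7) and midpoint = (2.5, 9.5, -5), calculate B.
B = (2×2.5 - 7, 2×9.5 - 10, 2×(-5) - (-7)) = (-2, 9, -3)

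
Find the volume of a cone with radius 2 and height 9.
Volume = (1/3) * pi * r² * h
Volume = (1/3) * pi * 2² * 9
Volume = (1/3) * pi * 4 * 9
Volume = (1/3) * pi * 36
Volume = 37.70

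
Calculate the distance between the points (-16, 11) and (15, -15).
Using the distance formula: d = sqrt((x₂-x₁)² + (y₂-y₁)²)
dx = 15 - (-16) = 31
dy = (-15) - 11 = -26
d = sqrt(31² + (-26)²) = sqrt(961 + 676) = sqrt(1637) = 40.46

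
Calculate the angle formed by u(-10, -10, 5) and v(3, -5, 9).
u·v = 65, |u|² = 225, |v|² = 115
cos θ = 65/√25875 ≈ 0.4041
θ ≈ 66.17°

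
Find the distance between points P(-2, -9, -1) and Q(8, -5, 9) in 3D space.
d = √[(10)² + (4)² + (10)²] = √216 = 14.7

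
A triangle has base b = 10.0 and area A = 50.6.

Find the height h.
A = ½bh  →  h = 2A/b
h = 2·50.6/10.0 = 10.12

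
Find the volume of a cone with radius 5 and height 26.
Volume = (1/3) * pi * r² * h
Volume = (1/3) * pi * 5² * 26
Volume = (1/3) * pi * 25 * 26
Volume = (1/3) * pi * 650
Volume = 680.68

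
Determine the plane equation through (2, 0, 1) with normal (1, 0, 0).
d = n·P = (1)(2) + (0)(0) + (0)(1) = 2
Plane: x = 2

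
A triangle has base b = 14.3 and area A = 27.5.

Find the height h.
A = ½bh  →  h = 2A/b
h = 2·27.5/14.3 = 3.846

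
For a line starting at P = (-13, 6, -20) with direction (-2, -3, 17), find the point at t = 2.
P(2) = (-13 + (-2)(2), 6 + (-3)(2), -20 + 17(2)) = (-17, 0, 14)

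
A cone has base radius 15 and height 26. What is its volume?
Volume = (1/3) * pi * r² * h
Volume = (1/3) * pi * 15² * 26
Volume = (1/3) * pi * 225 * 26
Volume = (1/3) * pi * 5850
Volume = 6126.11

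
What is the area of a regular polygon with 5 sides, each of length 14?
For a regular 5-gon with side length s = 14:
Apothem a = s / (2*tan(pi/5)) = 14 / (2*tan(pi/5)) ≈ 9.6347
Perimeter P = 5 * 14 = 70
Area = (1/2) * P * a = (1/2) * 70 * 9.6347 = 337.21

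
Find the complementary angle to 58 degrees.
Complementary angles sum to 90 degrees.
Other angle = 90 - 58
Other angle = 32 degrees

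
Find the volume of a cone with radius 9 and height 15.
Volume = (1/3) * pi * r² * h
Volume = (1/3) * pi * 9² * 15
Volume = (1/3) * pi * 81 * 15
Volume = (1/3) * pi * 1215
Volume = 1272.35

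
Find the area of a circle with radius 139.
Area = pi * r²
Area = pi * 139²
Area = pi * 19321
Area = 60698.71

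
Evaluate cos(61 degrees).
cos(61 degrees) = 0.4848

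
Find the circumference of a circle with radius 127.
Circumference = 2 * pi * r
Circumference = 2 * pi * 127
Circumference = 797.96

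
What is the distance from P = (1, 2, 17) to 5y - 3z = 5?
d = |0(1) + 5(2) + (-3)(17) - (5)| / √(0² + 5² + (-3)²) = 46/√34 = 7.889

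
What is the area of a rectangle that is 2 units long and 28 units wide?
Area = length * width
Area = 2 * 28
Area = 56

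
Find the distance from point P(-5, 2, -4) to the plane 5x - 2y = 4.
d = |5(-5) + (-2)(2) + 0(-4) - (4)| / √(5² + (-2)² + 0²) = 33/√29 = 6.128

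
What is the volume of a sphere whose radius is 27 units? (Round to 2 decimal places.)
Volume = (4/3) * pi * r³
Volume = (4/3) * pi * 27³
Volume = (4/3) * pi * 19683
Volume = 82447.96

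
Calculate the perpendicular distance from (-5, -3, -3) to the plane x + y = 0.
d = |1(-5) + 1(-3) + 0(-3) - (0)| / √(1² + 1² + 0²) = 8/√2 = 5.657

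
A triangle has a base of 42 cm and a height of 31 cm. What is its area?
Area = (1/2) * base * height
Area = (1/2) * 42 * 31
Area = 651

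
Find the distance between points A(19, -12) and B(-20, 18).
Using the distance formula: d = sqrt((x₂-x₁)² + (y₂-y₁)²)
dx = (-20) - 19 = -39
dy = 18 - (-12) = 30
d = sqrt((-39)² + 30²) = sqrt(1521 + 900) = sqrt(2421) = 49.20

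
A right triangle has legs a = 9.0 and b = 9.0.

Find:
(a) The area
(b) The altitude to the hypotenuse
(a) Area = ½ab = ½·9.0·9.0 = 40.5
(b) Hypotenuse c = √(9.0² + 9.0²) = √162 = 12.7279
    Area = ½·c·h_c  →  h_c = 2·Area/c = 2·40.5/12.7279 = 6.364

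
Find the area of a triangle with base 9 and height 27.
Area = (1/2) * base * height
Area = (1/2) * 9 * 27
Area = 121.50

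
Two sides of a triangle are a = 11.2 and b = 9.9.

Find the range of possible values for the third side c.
By the triangle inequality: |a - b| < c < a + b
|11.2 - 9.9| < c < 11.2 + 9.9
1.3 < c < 21.1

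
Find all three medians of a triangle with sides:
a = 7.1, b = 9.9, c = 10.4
Using m_x = ½√(2y² + 2z² - x²):
m_a = ½√(2·9.9² + 2·10.4² - 7.1²) = ½√361.93 = 9.512
m_b = ½√(2·7.1² + 2·10.4² - 9.9²) = ½√219.13 = 7.402
m_c = ½√(2·7.1² + 2·9.9² - 10.4²) = ½√188.68 = 6.868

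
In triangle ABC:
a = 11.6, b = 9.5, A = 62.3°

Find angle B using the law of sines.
sin(B)/b = sin(A)/a
sin(B) = b·sin(A)/a = 9.5·sin(62.3°)/11.6 = 0.725107
B = arcsin(0.725107) = 46.48°  (b ≤ a, so B ≤ A and the acute solution is unique)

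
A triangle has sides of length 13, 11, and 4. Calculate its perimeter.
Perimeter = sum of all sides
Perimeter = 13 + 11 + 4
Perimeter = 28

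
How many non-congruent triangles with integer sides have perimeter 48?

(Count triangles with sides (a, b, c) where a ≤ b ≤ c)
With a ≤ b ≤ c and a + b + c = 48, the triangle inequality a + b > c gives c < 48/2, so c ≤ 23.
Iterate a from 1 to ⌊p/3⌋ = 16; for each a, b ranges from a to ⌊(p−a)/2⌋ with c = p − a − b, keeping only c ≥ b.
Triples: (2, 23, 23), (3, 22, 23), (4, 21, 23), …
Count = 48 triangles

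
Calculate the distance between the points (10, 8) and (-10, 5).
Using the distance formula: d = sqrt((x₂-x₁)² + (y₂-y₁)²)
dx = (-10) - 10 = -20
dy = 5 - 8 = -3
d = sqrt((-20)² + (-3)²) = sqrt(400 + 9) = sqrt(409) = 20.22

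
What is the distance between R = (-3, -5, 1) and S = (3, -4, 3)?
d = √[(6)² + (1)² + (2)²] = √41 = 6.403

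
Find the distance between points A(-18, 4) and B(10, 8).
Using the distance formula: d = sqrt((x₂-x₁)² + (y₂-y₁)²)
dx = 10 - (-18) = 28
dy = 8 - 4 = 4
d = sqrt(28² + 4²) = sqrt(784 + 16) = sqrt(800) = 28.28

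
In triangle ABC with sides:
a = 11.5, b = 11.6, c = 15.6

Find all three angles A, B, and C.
By the law of cosines:
cos(A) = (b² + c² - a²)/(2bc) = 0.678796  →  A = 47.25°
cos(B) = (a² + c² - b²)/(2ac) = 0.671823  →  B = 47.79°
cos(C) = (a² + b² - c²)/(2ab) = 0.087894  →  C = 84.96°
Check: A + B + C = 180.0° ✓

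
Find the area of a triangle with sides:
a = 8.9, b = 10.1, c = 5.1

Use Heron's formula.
s = (a+b+c)/2 = (8.9+10.1+5.1)/2 = 12.05
A = √(s(s-a)(s-b)(s-c)) = √(12.05·3.15·1.95·6.95)
A = √514.419 = 22.68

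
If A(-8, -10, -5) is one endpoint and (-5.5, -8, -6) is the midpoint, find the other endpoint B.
B = (2×(-5.5) - (-8), 2×(-8) - (-10), 2×(-6) - (-5)) = (-3, -6, -7)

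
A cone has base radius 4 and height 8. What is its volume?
Volume = (1/3) * pi * r² * h
Volume = (1/3) * pi * 4² * 8
Volume = (1/3) * pi * 16 * 8
Volume = (1/3) * pi * 128
Volume = 134.04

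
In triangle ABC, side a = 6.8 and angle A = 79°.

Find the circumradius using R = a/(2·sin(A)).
R = a/(2·sin(A)) = 6.8/(2·sin(79°))
R = 6.8/(2·0.981627) = 6.8/1.963254 = 3.464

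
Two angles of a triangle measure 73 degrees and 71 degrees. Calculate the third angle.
Sum of angles in a triangle = 180 degrees
Third angle = 180 - 73 - 71
Third angle = 36 degrees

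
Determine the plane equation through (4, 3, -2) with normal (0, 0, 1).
d = n·P = (0)(4) + (0)(3) + (1)(-2) = -2
Plane: z = -2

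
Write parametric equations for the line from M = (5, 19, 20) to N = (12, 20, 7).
Direction vector d = N - M = (7, 1, -13)
x = 5 + 7t, y = 19 + t, z = 20 - 13t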